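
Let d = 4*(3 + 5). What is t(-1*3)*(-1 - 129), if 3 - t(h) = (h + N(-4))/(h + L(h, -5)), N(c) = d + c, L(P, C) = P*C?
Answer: -715/6 ≈ -119.17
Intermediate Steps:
L(P, C) = C*P
d = 32 (d = 4*8 = 32)
N(c) = 32 + c
t(h) = 3 + (28 + h)/(4*h) (t(h) = 3 - (h + (32 - 4))/(h - 5*h) = 3 - (h + 28)/((-4*h)) = 3 - (28 + h)*(-1/(4*h)) = 3 - (-1)*(28 + h)/(4*h) = 3 + (28 + h)/(4*h))
t(-1*3)*(-1 - 129) = (13/4 + 7/((-1*3)))*(-1 - 129) = (13/4 + 7/(-3))*(-130) = (13/4 + 7*(-⅓))*(-130) = (13/4 - 7/3)*(-130) = (11/12)*(-130) = -715/6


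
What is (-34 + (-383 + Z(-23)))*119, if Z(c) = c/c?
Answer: -49504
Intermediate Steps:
Z(c) = 1
(-34 + (-383 + Z(-23)))*119 = (-34 + (-383 + 1))*119 = (-34 - 382)*119 = -416*119 = -49504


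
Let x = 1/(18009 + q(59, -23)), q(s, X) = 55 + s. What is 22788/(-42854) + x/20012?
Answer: -590335305731/1110155754036 ≈ -0.53176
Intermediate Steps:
x = 1/18123 (x = 1/(18009 + (55 + 59)) = 1/(18009 + 114) = 1/18123 ≈ 5.5178e-5)
22788/(-42854) + x/20012 = 22788/(-42854) + (1/18123)/20012 = 22788*(-1/42854) + (1/18123)*(1/20012) = -11394/21427 + 1/362677476 = -590335305731/1110155754036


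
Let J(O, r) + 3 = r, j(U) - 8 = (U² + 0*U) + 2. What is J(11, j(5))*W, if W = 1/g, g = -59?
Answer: -32/59 ≈ -0.54237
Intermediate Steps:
j(U) = 10 + U² (j(U) = 8 + ((U² + 0*U) + 2) = 8 + ((U² + 0) + 2) = 8 + (U² + 2) = 8 + (2 + U²) = 10 + U²)
J(O, r) = -3 + r
W = -1/59 (W = 1/(-59) = -1/59 ≈ -0.016949)
J(11, j(5))*W = (-3 + (10 + 5²))*(-1/59) = (-3 + (10 + 25))*(-1/59) = (-3 + 35)*(-1/59) = 32*(-1/59) = -32/59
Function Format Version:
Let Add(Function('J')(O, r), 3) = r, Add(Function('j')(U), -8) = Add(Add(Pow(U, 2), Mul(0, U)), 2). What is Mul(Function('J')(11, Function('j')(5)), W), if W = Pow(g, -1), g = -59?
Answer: Rational(-32, 59) ≈ -0.54237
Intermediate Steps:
Function('j')(U) = Add(10, Pow(U, 2)) (Function('j')(U) = Add(8, Add(Add(Pow(U, 2), Mul(0, U)), 2)) = Add(8, Add(Add(Pow(U, 2), 0), 2)) = Add(8, Add(Pow(U, 2), 2)) = Add(8, Add(2, Pow(U, 2))) = Add(10, Pow(U, 2)))
Function('J')(O, r) = Add(-3, r)
W = Rational(-1, 59) (W = Pow(-59, -1) = Rational(-1, 59) ≈ -0.016949)
Mul(Function('J')(11, Function('j')(5)), W) = Mul(Add(-3, Add(10, Pow(5, 2))), Rational(-1, 59)) = Mul(Add(-3, Add(10, 25)), Rational(-1, 59)) = Mul(Add(-3, 35), Rational(-1, 59)) = Mul(32, Rational(-1, 59)) = Rational(-32, 59)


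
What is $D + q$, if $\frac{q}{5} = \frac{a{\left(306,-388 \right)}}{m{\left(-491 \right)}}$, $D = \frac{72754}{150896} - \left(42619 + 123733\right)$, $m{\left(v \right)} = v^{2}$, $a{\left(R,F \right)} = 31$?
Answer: $- \frac{3025780936219399}{18189079288} \approx -1.6635 \cdot 10^{5}$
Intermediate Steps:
$D = - \frac{12550889319}{75448}$ ($D = 72754 \cdot \frac{1}{150896} - 166352 = \frac{36377}{75448} - 166352 = - \frac{12550889319}{75448} \approx -1.6635 \cdot 10^{5}$)
$q = \frac{155}{241081}$ ($q = 5 \frac{31}{\left(-491\right)^{2}} = 5 \cdot \frac{31}{241081} = \frac{155}{241081} \approx 0.00064294$)
$D + q = - \frac{12550889319}{75448} + \frac{155}{241081} = - \frac{3025780936219399}{18189079288}$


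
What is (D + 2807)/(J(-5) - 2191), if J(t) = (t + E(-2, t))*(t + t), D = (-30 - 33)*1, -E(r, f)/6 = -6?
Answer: -2744/2501 ≈ -1.0972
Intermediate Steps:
E(r, f) = 36 (E(r, f) = -6*(-6) = 36)
D = -63 (D = -63*1 = -63)
J(t) = 2*t*(36 + t) (J(t) = (t + 36)*(t + t) = (36 + t)*(2*t) = 2*t*(36 + t))
(D + 2807)/(J(-5) - 2191) = (-63 + 2807)/(2*(-5)*(36 - 5) - 2191) = 2744/(2*(-5)*31 - 2191) = 2744/(-310 - 2191) = 2744/(-2501) = 2744*(-1/2501) = -2744/2501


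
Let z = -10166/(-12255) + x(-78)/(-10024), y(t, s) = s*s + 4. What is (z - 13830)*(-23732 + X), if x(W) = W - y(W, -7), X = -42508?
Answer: 937754529956472/1023701 ≈ 9.1604e+8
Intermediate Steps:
y(t, s) = 4 + s**2 (y(t, s) = s**2 + 4 = 4 + s**2)
x(W) = -53 + W (x(W) = W - (4 + (-7)**2) = W - (4 + 49) = W - 1*53 = W - 53 = -53 + W)
z = 103509389/122844120 (z = -10166/(-12255) + (-53 - 78)/(-10024) = -10166*(-1/12255) - 131*(-1/10024) = 10166/12255 + 131/10024 = 103509389/122844120 ≈ 0.84261)
(z - 13830)*(-23732 + X) = (103509389/122844120 - 13830)*(-23732 - 42508) = -1698830670211/122844120*(-66240) = 937754529956472/1023701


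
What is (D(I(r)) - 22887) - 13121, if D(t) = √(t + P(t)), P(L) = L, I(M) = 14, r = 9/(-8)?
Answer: -36008 + 2*√7 ≈ -36003.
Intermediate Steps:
r = -9/8 (r = 9*(-⅛) = -9/8 ≈ -1.1250)
D(t) = √2*√t (D(t) = √(t + t) = √(2*t) = √2*√t)
(D(I(r)) - 22887) - 13121 = (√2*√14 - 22887) - 13121 = (2*√7 - 22887) - 13121 = (-22887 + 2*√7) - 13121 = -36008 + 2*√7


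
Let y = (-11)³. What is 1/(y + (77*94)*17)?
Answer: 1/121715 ≈ 8.2159e-6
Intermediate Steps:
y = -1331
1/(y + (77*94)*17) = 1/(-1331 + (77*94)*17) = 1/(-1331 + 7238*17) = 1/(-1331 + 123046) = 1/121715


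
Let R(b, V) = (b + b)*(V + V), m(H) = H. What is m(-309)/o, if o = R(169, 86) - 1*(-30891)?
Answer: -309/89027 ≈ -0.0034709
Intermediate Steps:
R(b, V) = 4*V*b (R(b, V) = (2*b)*(2*V) = 4*V*b)
o = 89027 (o = 4*86*169 - 1*(-30891) = 58136 + 30891 = 89027)
m(-309)/o = -309/89027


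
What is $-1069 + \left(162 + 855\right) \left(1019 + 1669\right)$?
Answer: $2732627$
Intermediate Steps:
$-1069 + \left(162 + 855\right) \left(1019 + 1669\right) = -1069 + 1017 \cdot 2688 = -1069 + 2733696 = 2732627$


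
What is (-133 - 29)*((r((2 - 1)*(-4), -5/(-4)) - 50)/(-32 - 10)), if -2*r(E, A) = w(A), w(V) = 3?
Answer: -2781/14 ≈ -198.64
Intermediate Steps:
r(E, A) = -3/2 (r(E, A) = -½*3 = -3/2)
(-133 - 29)*((r((2 - 1)*(-4), -5/(-4)) - 50)/(-32 - 10)) = (-133 - 29)*((-3/2 - 50)/(-32 - 10)) = -(-8343)/(-42) = -(-8343)*(-1)/42 = -162*103/84 = -2781/14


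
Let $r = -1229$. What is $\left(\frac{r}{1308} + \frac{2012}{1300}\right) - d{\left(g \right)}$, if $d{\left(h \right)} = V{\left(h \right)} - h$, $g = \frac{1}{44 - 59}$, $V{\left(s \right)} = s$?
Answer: $\frac{258499}{425100} \approx 0.60809$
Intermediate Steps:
$g = - \frac{1}{15}$ ($g = \frac{1}{-15} = - \frac{1}{15} \approx -0.066667$)
$d{\left(h \right)} = 0$ ($d{\left(h \right)} = h - h = 0$)
$\left(\frac{r}{1308} + \frac{2012}{1300}\right) - d{\left(g \right)} = \left(- \frac{1229}{1308} + \frac{2012}{1300}\right) - 0 = \left(\left(-1229\right) \frac{1}{1308} + 2012 \cdot \frac{1}{1300}\right) + 0 = \left(- \frac{1229}{1308} + \frac{503}{325}\right) + 0 = \frac{258499}{425100} + 0 = \frac{258499}{425100}$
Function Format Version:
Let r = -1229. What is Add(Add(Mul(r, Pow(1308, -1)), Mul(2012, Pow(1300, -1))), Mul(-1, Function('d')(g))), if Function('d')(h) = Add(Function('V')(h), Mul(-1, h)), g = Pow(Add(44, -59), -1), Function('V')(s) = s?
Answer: Rational(258499, 425100) ≈ 0.60809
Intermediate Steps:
g = Rational(-1, 15) (g = Pow(-15, -1) = Rational(-1, 15) ≈ -0.066667)
Function('d')(h) = 0 (Function('d')(h) = Add(h, Mul(-1, h)) = 0)
Add(Add(Mul(r, Pow(1308, -1)), Mul(2012, Pow(1300, -1))), Mul(-1, Function('d')(g))) = Add(Add(Mul(-1229, Pow(1308, -1)), Mul(2012, Pow(1300, -1))), Mul(-1, 0)) = Add(Add(Mul(-1229, Rational(1, 1308)), Mul(2012, Rational(1, 1300))), 0) = Add(Add(Rational(-1229, 1308), Rational(503, 325)), 0) = Add(Rational(258499, 425100), 0) = Rational(258499, 425100)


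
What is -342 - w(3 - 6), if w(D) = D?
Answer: -339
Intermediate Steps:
-342 - w(3 - 6) = -342 - (3 - 6) = -342 - 1*(-3) = -342 + 3 = -339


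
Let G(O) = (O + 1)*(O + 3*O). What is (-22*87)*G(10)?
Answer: -842160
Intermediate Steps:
G(O) = 4*O*(1 + O) (G(O) = (1 + O)*(4*O) = 4*O*(1 + O))
(-22*87)*G(10) = (-22*87)*(4*10*(1 + 10)) = -7656*10*11 = -1914*440 = -842160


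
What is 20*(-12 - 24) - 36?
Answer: -756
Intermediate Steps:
20*(-12 - 24) - 36 = 20*(-36) - 36 = -720 - 36 = -756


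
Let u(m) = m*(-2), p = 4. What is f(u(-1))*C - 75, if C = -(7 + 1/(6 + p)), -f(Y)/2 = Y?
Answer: -233/5 ≈ -46.600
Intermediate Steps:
u(m) = -2*m
f(Y) = -2*Y
C = -71/10 (C = -(7 + 1/(6 + 4)) = -(7 + 1/10) = -1*71/10 = -71/10 ≈ -7.1000)
f(u(-1))*C - 75 = -(-4)*(-1)*(-71/10) - 75 = -2*2*(-71/10) - 75 = -4*(-71/10) - 75 = 142/5 - 75 = -233/5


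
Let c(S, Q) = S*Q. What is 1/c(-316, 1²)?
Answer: -1/316 ≈ -0.0031646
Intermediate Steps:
c(S, Q) = Q*S
1/c(-316, 1²) = 1/(1²*(-316)) = 1/(1*(-316)) = 1/(-316) = -1/316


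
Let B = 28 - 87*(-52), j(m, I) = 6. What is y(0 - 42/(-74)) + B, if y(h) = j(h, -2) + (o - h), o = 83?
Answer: 171696/37 ≈ 4640.4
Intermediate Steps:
B = 4552 (B = 28 + 4524 = 4552)
y(h) = 89 - h (y(h) = 6 + (83 - h) = 89 - h)
y(0 - 42/(-74)) + B = (89 - (0 - 42/(-74))) + 4552 = (89 - (0 - 42*(-1/74))) + 4552 = (89 - (0 + 21/37)) + 4552 = (89 - 1*21/37) + 4552 = (89 - 21/37) + 4552 = 3272/37 + 4552 = 171696/37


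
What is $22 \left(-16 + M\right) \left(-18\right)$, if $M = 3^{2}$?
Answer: $2772$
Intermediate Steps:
$M = 9$
$22 \left(-16 + M\right) \left(-18\right) = 22 \left(-16 + 9\right) \left(-18\right) = 22 \left(-7\right) \left(-18\right) = \left(-154\right) \left(-18\right) = 2772$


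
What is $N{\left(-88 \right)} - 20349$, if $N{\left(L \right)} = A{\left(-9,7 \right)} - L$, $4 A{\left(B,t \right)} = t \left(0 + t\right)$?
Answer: $- \frac{80995}{4} \approx -20249.0$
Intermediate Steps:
$A{\left(B,t \right)} = \frac{t^{2}}{4}$ ($A{\left(B,t \right)} = \frac{t \left(0 + t\right)}{4} = \frac{t t}{4} = \frac{t^{2}}{4}$)
$N{\left(L \right)} = \frac{49}{4} - L$ ($N{\left(L \right)} = \frac{7^{2}}{4} - L = \frac{1}{4} \cdot 49 - L = \frac{49}{4} - L$)
$N{\left(-88 \right)} - 20349 = \left(\frac{49}{4} - -88\right) - 20349 = \left(\frac{49}{4} + 88\right) - 20349 = \frac{401}{4} - 20349 = - \frac{80995}{4}$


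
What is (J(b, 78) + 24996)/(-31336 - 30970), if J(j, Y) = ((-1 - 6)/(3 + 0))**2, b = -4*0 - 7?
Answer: -225013/560754 ≈ -0.40127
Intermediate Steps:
b = -7 (b = 0 - 7 = -7)
J(j, Y) = 49/9 (J(j, Y) = (-7/3)**2 = 49/9)
(J(b, 78) + 24996)/(-31336 - 30970) = (49/9 + 24996)/(-31336 - 30970) = (225013/9)/(-62306) = (225013/9)*(-1/62306) = -225013/560754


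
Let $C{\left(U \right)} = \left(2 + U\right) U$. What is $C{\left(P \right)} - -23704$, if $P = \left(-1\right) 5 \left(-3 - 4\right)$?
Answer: $24999$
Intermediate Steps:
$P = 35$ ($P = \left(-5\right) \left(-7\right) = 35$)
$C{\left(U \right)} = U \left(2 + U\right)$
$C{\left(P \right)} - -23704 = 35 \left(2 + 35\right) - -23704 = 35 \cdot 37 + 23704 = 1295 + 23704 = 24999$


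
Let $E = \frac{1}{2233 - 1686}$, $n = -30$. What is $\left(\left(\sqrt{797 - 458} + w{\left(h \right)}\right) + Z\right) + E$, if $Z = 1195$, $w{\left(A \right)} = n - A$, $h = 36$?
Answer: $\frac{617564}{547} + \sqrt{339} \approx 1147.4$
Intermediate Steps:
$w{\left(A \right)} = -30 - A$
$E = \frac{1}{547} \approx 0.0018282$
$\left(\left(\sqrt{797 - 458} + w{\left(h \right)}\right) + Z\right) + E = \left(\left(\sqrt{797 - 458} - 66\right) + 1195\right) + \frac{1}{547} = \left(\left(\sqrt{339} - 66\right) + 1195\right) + \frac{1}{547} = \left(\left(-66 + \sqrt{339}\right) + 1195\right) + \frac{1}{547} = \left(1129 + \sqrt{339}\right) + \frac{1}{547} = \frac{617564}{547} + \sqrt{339}$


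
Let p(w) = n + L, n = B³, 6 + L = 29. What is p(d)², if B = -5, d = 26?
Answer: 10404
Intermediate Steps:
L = 23 (L = -6 + 29 = 23)
n = -125 (n = (-5)³ = -125)
p(w) = -102 (p(w) = -125 + 23 = -102)
p(d)² = (-102)² = 10404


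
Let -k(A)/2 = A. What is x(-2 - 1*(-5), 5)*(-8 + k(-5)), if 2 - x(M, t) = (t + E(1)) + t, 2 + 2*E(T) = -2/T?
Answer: -12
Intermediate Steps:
k(A) = -2*A
E(T) = -1 - 1/T (E(T) = -1 + (-2/T)/2 = -1 - 1/T)
x(M, t) = 4 - 2*t (x(M, t) = 2 - ((t + (-1 - 1*1)/1) + t) = 2 - ((t + 1*(-1 - 1)) + t) = 2 - ((t + 1*(-2)) + t) = 2 - ((t - 2) + t) = 2 - ((-2 + t) + t) = 2 - (-2 + 2*t) = 2 + (2 - 2*t) = 4 - 2*t)
x(-2 - 1*(-5), 5)*(-8 + k(-5)) = (4 - 2*5)*(-8 - 2*(-5)) = (4 - 10)*(-8 + 10) = -6*2 = -12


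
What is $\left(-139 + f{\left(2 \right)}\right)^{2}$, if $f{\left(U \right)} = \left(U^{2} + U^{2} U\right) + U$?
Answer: $15625$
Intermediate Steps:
$f{\left(U \right)} = U + U^{2} + U^{3}$ ($f{\left(U \right)} = \left(U^{2} + U^{3}\right) + U = U + U^{2} + U^{3}$)
$\left(-139 + f{\left(2 \right)}\right)^{2} = \left(-139 + 2 \left(1 + 2 + 2^{2}\right)\right)^{2} = \left(-139 + 2 \left(1 + 2 + 4\right)\right)^{2} = \left(-139 + 2 \cdot 7\right)^{2} = \left(-139 + 14\right)^{2} = \left(-125\right)^{2} = 15625$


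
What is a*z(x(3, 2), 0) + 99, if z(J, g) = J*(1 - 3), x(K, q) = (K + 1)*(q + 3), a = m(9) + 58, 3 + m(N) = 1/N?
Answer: -18949/9 ≈ -2105.4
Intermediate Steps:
m(N) = -3 + 1/N
a = 496/9 (a = (-3 + 1/9) + 58 = (-3 + ⅑) + 58 = -26/9 + 58 = 496/9 ≈ 55.111)
x(K, q) = (1 + K)*(3 + q)
z(J, g) = -2*J (z(J, g) = J*(-2) = -2*J)
a*z(x(3, 2), 0) + 99 = 496*(-2*(3 + 2 + 3*3 + 3*2))/9 + 99 = 496*(-2*(3 + 2 + 9 + 6))/9 + 99 = 496*(-2*20)/9 + 99 = (496/9)*(-40) + 99 = -19840/9 + 99 = -18949/9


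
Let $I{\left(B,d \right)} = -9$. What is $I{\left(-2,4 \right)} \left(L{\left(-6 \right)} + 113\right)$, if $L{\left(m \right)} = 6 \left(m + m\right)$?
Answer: $-369$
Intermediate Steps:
$L{\left(m \right)} = 12 m$ ($L{\left(m \right)} = 6 \cdot 2 m = 12 m$)
$I{\left(-2,4 \right)} \left(L{\left(-6 \right)} + 113\right) = - 9 \left(12 \left(-6\right) + 113\right) = - 9 \left(-72 + 113\right) = \left(-9\right) 41 = -369$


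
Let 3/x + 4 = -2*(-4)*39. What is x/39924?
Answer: 1/4098864 ≈ 2.4397e-7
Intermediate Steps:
x = 3/308 (x = 3/(-4 - 2*(-4)*39) = 3/(-4 + 8*39) = 3/(-4 + 312) = 3/308 ≈ 0.0097403)
x/39924 = (3/308)/39924 = (3/308)*(1/39924) = 1/4098864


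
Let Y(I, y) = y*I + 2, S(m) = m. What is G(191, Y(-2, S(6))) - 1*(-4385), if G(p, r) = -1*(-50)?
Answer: 4435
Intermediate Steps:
Y(I, y) = 2 + I*y (Y(I, y) = I*y + 2 = 2 + I*y)
G(p, r) = 50
G(191, Y(-2, S(6))) - 1*(-4385) = 50 - 1*(-4385) = 50 + 4385 = 4435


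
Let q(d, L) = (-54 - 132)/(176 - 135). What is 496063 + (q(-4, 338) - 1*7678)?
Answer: 20023599/41 ≈ 4.8838e+5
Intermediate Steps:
q(d, L) = -186/41
496063 + (q(-4, 338) - 1*7678) = 496063 + (-186/41 - 1*7678) = 496063 + (-186/41 - 7678) = 496063 - 314984/41 = 20023599/41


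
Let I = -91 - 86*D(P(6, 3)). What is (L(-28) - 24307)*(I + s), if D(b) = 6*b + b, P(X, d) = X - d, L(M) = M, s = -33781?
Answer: 868224130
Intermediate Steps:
D(b) = 7*b
I = -1897 (I = -91 - 602*(6 - 1*3) = -91 - 602*(6 - 3) = -91 - 602*3 = -91 - 86*21 = -91 - 1806 = -1897)
(L(-28) - 24307)*(I + s) = (-28 - 24307)*(-1897 - 33781) = -24335*(-35678) = 868224130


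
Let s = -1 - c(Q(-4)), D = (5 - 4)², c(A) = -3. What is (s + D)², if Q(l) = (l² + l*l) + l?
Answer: 9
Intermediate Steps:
Q(l) = l + 2*l² (Q(l) = (l² + l²) + l = 2*l² + l = l + 2*l²)
D = 1 (D = 1² = 1)
s = 2 (s = -1 - 1*(-3) = -1 + 3 = 2)
(s + D)² = (2 + 1)² = 3² = 9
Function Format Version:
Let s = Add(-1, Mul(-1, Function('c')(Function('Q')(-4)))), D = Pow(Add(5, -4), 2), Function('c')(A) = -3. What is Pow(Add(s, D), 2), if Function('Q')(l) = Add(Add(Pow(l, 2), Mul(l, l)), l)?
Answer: 9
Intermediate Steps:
Function('Q')(l) = Add(l, Mul(2, Pow(l, 2))) (Function('Q')(l) = Add(Add(Pow(l, 2), Pow(l, 2)), l) = Add(Mul(2, Pow(l, 2)), l) = Add(l, Mul(2, Pow(l, 2))))
D = 1 (D = Pow(1, 2) = 1)
s = 2 (s = Add(-1, Mul(-1, -3)) = Add(-1, 3) = 2)
Pow(Add(s, D), 2) = Pow(Add(2, 1), 2) = Pow(3, 2) = 9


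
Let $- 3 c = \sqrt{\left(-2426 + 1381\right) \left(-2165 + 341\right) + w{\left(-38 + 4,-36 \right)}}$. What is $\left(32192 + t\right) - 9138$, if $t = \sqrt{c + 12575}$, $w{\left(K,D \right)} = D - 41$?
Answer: $23054 + \frac{\sqrt{113175 - 3 \sqrt{1906003}}}{3} \approx 23164.0$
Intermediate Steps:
$w{\left(K,D \right)} = -41 + D$ ($w{\left(K,D \right)} = D - 41 = -41 + D$)
$c = - \frac{\sqrt{1906003}}{3}$ ($c = - \frac{\sqrt{\left(-2426 + 1381\right) \left(-2165 + 341\right) - 77}}{3} = - \frac{\sqrt{\left(-1045\right) \left(-1824\right) - 77}}{3} = - \frac{\sqrt{1906080 - 77}}{3} = - \frac{\sqrt{1906003}}{3} \approx -460.19$)
$t = \sqrt{12575 - \frac{\sqrt{1906003}}{3}}$ ($t = \sqrt{- \frac{\sqrt{1906003}}{3} + 12575} = \sqrt{12575 - \frac{\sqrt{1906003}}{3}} \approx 110.07$)
$\left(32192 + t\right) - 9138 = \left(32192 + \frac{\sqrt{113175 - 3 \sqrt{1906003}}}{3}\right) - 9138 = 23054 + \frac{\sqrt{113175 - 3 \sqrt{1906003}}}{3}$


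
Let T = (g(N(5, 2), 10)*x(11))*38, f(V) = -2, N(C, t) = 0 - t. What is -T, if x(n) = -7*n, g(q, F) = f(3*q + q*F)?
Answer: -5852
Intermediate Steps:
N(C, t) = -t
g(q, F) = -2
T = 5852 (T = -(-14)*11*38 = -2*(-77)*38 = 154*38 = 5852)
-T = -1*5852 = -5852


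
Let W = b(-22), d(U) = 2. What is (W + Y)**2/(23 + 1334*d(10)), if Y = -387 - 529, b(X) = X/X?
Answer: 93025/299 ≈ 311.12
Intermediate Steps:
b(X) = 1
Y = -916
W = 1
(W + Y)**2/(23 + 1334*d(10)) = (1 - 916)**2/(23 + 1334*2) = (-915)**2/(23 + 2668) = 837225/2691 = 837225*(1/2691) = 93025/299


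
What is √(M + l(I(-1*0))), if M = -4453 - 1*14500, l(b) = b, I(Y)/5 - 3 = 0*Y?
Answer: I*√18938 ≈ 137.62*I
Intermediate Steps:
I(Y) = 15 (I(Y) = 15 + 5*(0*Y) = 15 + 5*0 = 15 + 0 = 15)
M = -18953 (M = -4453 - 14500 = -18953)
√(M + l(I(-1*0))) = √(-18953 + 15) = √(-18938) = I*√18938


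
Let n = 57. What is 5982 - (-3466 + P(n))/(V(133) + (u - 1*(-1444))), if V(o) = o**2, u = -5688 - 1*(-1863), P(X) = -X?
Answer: 91575979/15308 ≈ 5982.2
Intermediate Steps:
u = -3825 (u = -5688 + 1863 = -3825)
5982 - (-3466 + P(n))/(V(133) + (u - 1*(-1444))) = 5982 - (-3466 - 1*57)/(133**2 + (-3825 - 1*(-1444))) = 5982 - (-3466 - 57)/(17689 + (-3825 + 1444)) = 5982 - (-3523)/(17689 - 2381) = 5982 - (-3523)/15308 = 5982 - 1*(-3523/15308) = 5982 + 3523/15308 = 91575979/15308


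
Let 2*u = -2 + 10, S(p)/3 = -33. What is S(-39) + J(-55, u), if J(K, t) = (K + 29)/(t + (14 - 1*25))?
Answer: -667/7 ≈ -95.286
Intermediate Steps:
S(p) = -99 (S(p) = 3*(-33) = -99)
u = 4 (u = (-2 + 10)/2 = (½)*8 = 4)
J(K, t) = (29 + K)/(-11 + t) (J(K, t) = (29 + K)/(t + (14 - 25)) = (29 + K)/(t - 11) = (29 + K)/(-11 + t))
S(-39) + J(-55, u) = -99 + (29 - 55)/(-11 + 4) = -99 - 26/(-7) = -99 - ⅐*(-26) = -99 + 26/7 = -667/7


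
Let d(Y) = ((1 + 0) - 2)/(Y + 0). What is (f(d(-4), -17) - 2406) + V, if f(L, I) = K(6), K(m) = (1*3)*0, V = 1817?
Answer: -589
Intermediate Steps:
d(Y) = -1/Y (d(Y) = (1 - 2)/Y = -1/Y)
K(m) = 0 (K(m) = 3*0 = 0)
f(L, I) = 0
(f(d(-4), -17) - 2406) + V = (0 - 2406) + 1817 = -2406 + 1817 = -589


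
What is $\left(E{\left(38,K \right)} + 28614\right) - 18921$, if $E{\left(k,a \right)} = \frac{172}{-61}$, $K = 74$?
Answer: $\frac{591101}{61} \approx 9690.2$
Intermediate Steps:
$E{\left(k,a \right)} = - \frac{172}{61}$ ($E{\left(k,a \right)} = 172 \left(- \frac{1}{61}\right) = - \frac{172}{61}$)
$\left(E{\left(38,K \right)} + 28614\right) - 18921 = \left(- \frac{172}{61} + 28614\right) - 18921 = \frac{1745282}{61} - 18921 = \frac{591101}{61}$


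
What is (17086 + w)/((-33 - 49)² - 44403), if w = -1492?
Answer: -15594/37679 ≈ -0.41386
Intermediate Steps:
(17086 + w)/((-33 - 49)² - 44403) = (17086 - 1492)/((-33 - 49)² - 44403) = 15594/((-82)² - 44403) = 15594/(6724 - 44403) = 15594/(-37679) = 15594*(-1/37679) = -15594/37679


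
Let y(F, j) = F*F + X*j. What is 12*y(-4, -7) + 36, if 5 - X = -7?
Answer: -780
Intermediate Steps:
X = 12 (X = 5 - 1*(-7) = 5 + 7 = 12)
y(F, j) = F² + 12*j (y(F, j) = F*F + 12*j = F² + 12*j)
12*y(-4, -7) + 36 = 12*((-4)² + 12*(-7)) + 36 = 12*(16 - 84) + 36 = 12*(-68) + 36 = -816 + 36 = -780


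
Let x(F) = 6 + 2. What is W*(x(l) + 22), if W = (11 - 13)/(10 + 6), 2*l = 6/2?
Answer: -15/4 ≈ -3.7500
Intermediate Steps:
l = 3/2 (l = (6/2)/2 = (6*(½))/2 = (½)*3 = 3/2 ≈ 1.5000)
x(F) = 8
W = -⅛ (W = -2/16 = -2*1/16 = -⅛ ≈ -0.12500)
W*(x(l) + 22) = -(8 + 22)/8 = -⅛*30 = -15/4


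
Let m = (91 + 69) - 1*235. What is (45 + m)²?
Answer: 900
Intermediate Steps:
m = -75 (m = 160 - 235 = -75)
(45 + m)² = (45 - 75)² = (-30)² = 900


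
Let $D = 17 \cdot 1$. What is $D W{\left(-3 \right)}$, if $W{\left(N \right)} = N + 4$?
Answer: $17$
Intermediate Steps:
$W{\left(N \right)} = 4 + N$
$D = 17$
$D W{\left(-3 \right)} = 17 \left(4 - 3\right) = 17 \cdot 1 = 17$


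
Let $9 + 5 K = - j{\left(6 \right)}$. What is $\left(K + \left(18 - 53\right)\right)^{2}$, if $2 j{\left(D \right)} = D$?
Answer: $\frac{34969}{25} \approx 1398.8$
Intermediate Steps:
$j{\left(D \right)} = \frac{D}{2}$
$K = - \frac{12}{5}$ ($K = - \frac{9}{5} + \frac{\left(-1\right) \frac{1}{2} \cdot 6}{5} = - \frac{9}{5} + \frac{\left(-1\right) 3}{5} = - \frac{9}{5} + \frac{1}{5} \left(-3\right) = - \frac{9}{5} - \frac{3}{5} = - \frac{12}{5} \approx -2.4$)
$\left(K + \left(18 - 53\right)\right)^{2} = \left(- \frac{12}{5} + \left(18 - 53\right)\right)^{2} = \left(- \frac{12}{5} - 35\right)^{2} = \left(- \frac{187}{5}\right)^{2} = \frac{34969}{25}$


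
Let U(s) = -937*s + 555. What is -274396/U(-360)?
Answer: -274396/337875 ≈ -0.81212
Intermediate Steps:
U(s) = 555 - 937*s
-274396/U(-360) = -274396/(555 - 937*(-360)) = -274396/(555 + 337320) = -274396/337875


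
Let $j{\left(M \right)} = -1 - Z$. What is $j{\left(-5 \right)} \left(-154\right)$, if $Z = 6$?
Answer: $1078$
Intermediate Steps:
$j{\left(M \right)} = -7$ ($j{\left(M \right)} = -1 - 6 = -7$)
$j{\left(-5 \right)} \left(-154\right) = \left(-7\right) \left(-154\right) = 1078$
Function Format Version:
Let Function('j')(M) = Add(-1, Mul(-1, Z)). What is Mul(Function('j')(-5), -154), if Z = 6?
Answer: 1078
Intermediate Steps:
Function('j')(M) = -7 (Function('j')(M) = Add(-1, Mul(-1, 6)) = Add(-1, -6) = -7)
Mul(Function('j')(-5), -154) = Mul(-7, -154) = 1078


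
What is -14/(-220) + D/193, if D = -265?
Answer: -27799/21230 ≈ -1.3094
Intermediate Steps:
-14/(-220) + D/193 = -14/(-220) - 265/193 = -14*(-1/220) - 265*1/193 = 7/110 - 265/193 = -27799/21230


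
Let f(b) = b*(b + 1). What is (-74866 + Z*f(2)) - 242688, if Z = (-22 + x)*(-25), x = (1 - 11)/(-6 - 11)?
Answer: -5343818/17 ≈ -3.1434e+5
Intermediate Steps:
x = 10/17 (x = -10/(-17) = -10*(-1/17) = 10/17 ≈ 0.58823)
Z = 9100/17 (Z = (-22 + 10/17)*(-25) = -364/17*(-25) = 9100/17 ≈ 535.29)
f(b) = b*(1 + b)
(-74866 + Z*f(2)) - 242688 = (-74866 + 9100*(2*(1 + 2))/17) - 242688 = (-74866 + 9100*(2*3)/17) - 242688 = (-74866 + (9100/17)*6) - 242688 = (-74866 + 54600/17) - 242688 = -1218122/17 - 242688 = -5343818/17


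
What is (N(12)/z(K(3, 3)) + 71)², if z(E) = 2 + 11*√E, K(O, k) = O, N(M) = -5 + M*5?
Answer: 645191716/128881 + 30708590*√3/128881 ≈ 5418.8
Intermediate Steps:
N(M) = -5 + 5*M
(N(12)/z(K(3, 3)) + 71)² = ((-5 + 5*12)/(2 + 11*√3) + 71)² = ((-5 + 60)/(2 + 11*√3) + 71)² = (55/(2 + 11*√3) + 71)² = (71 + 55/(2 + 11*√3))²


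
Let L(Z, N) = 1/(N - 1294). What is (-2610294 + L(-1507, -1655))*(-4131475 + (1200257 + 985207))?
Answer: 14979919810949077/2949 ≈ 5.0797e+12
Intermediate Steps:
L(Z, N) = 1/(-1294 + N)
(-2610294 + L(-1507, -1655))*(-4131475 + (1200257 + 985207)) = (-2610294 + 1/(-1294 - 1655))*(-4131475 + (1200257 + 985207)) = (-2610294 + 1/(-2949))*(-4131475 + 2185464) = (-2610294 - 1/2949)*(-1946011) = -7697757007/2949*(-1946011) = 14979919810949077/2949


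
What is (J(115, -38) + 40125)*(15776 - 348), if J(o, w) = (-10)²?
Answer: 620591300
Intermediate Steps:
J(o, w) = 100
(J(115, -38) + 40125)*(15776 - 348) = (100 + 40125)*(15776 - 348) = 40225*15428 = 620591300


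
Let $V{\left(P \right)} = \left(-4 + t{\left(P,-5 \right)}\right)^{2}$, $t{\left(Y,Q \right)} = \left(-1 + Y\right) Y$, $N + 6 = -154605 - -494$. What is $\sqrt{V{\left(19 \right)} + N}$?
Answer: $i \sqrt{39873} \approx 199.68 i$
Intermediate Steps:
$N = -154117$ ($N = -6 - 154111 = -154117$)
$t{\left(Y,Q \right)} = Y \left(-1 + Y\right)$
$V{\left(P \right)} = \left(-4 + P \left(-1 + P\right)\right)^{2}$
$\sqrt{V{\left(19 \right)} + N} = \sqrt{\left(-4 + 19 \left(-1 + 19\right)\right)^{2} - 154117} = \sqrt{\left(-4 + 19 \cdot 18\right)^{2} - 154117} = \sqrt{\left(-4 + 342\right)^{2} - 154117} = \sqrt{338^{2} - 154117} = \sqrt{114244 - 154117} = \sqrt{-39873} = i \sqrt{39873}$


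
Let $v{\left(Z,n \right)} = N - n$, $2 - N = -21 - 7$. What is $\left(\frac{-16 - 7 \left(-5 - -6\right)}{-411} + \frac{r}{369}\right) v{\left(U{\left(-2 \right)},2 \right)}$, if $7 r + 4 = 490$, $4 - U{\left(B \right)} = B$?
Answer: $\frac{115180}{16851} \approx 6.8352$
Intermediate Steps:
$U{\left(B \right)} = 4 - B$
$r = \frac{486}{7}$ ($r = - \frac{4}{7} + \frac{1}{7} \cdot 490 = - \frac{4}{7} + 70 = \frac{486}{7} \approx 69.429$)
$N = 30$ ($N = 2 - \left(-21 - 7\right) = 2 - -28 = 2 + 28 = 30$)
$v{\left(Z,n \right)} = 30 - n$
$\left(\frac{-16 - 7 \left(-5 - -6\right)}{-411} + \frac{r}{369}\right) v{\left(U{\left(-2 \right)},2 \right)} = \left(\frac{-16 - 7 \left(-5 - -6\right)}{-411} + \frac{486}{7 \cdot 369}\right) \left(30 - 2\right) = \left(\left(-16 - 7 \left(-5 + 6\right)\right) \left(- \frac{1}{411}\right) + \frac{486}{7} \cdot \frac{1}{369}\right) \left(30 - 2\right) = \left(\left(-16 - 7\right) \left(- \frac{1}{411}\right) + \frac{54}{287}\right) 28 = \left(\left(-23\right) \left(- \frac{1}{411}\right) + \frac{54}{287}\right) 28 = \left(\frac{23}{411} + \frac{54}{287}\right) 28 = \frac{28795}{117957} \cdot 28 = \frac{115180}{16851}$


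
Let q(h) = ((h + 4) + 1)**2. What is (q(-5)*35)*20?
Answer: 0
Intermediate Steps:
q(h) = (5 + h)**2 (q(h) = ((4 + h) + 1)**2 = (5 + h)**2)
(q(-5)*35)*20 = ((5 - 5)**2*35)*20 = (0**2*35)*20 = (0*35)*20 = 0*20 = 0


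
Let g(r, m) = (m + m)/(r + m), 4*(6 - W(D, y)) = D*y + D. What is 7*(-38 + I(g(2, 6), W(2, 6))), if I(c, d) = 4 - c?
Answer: -497/2 ≈ -248.50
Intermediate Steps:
W(D, y) = 6 - D/4 - D*y/4 (W(D, y) = 6 - (D*y + D)/4 = 6 - (D + D*y)/4 = 6 + (-D/4 - D*y/4) = 6 - D/4 - D*y/4)
g(r, m) = 2*m/(m + r) (g(r, m) = (2*m)/(m + r) = 2*m/(m + r))
7*(-38 + I(g(2, 6), W(2, 6))) = 7*(-38 + (4 - 2*6/(6 + 2))) = 7*(-38 + (4 - 2*6/8)) = 7*(-38 + (4 - 1*3/2)) = 7*(-38 + (4 - 3/2)) = 7*(-38 + 5/2) = 7*(-71/2) = -497/2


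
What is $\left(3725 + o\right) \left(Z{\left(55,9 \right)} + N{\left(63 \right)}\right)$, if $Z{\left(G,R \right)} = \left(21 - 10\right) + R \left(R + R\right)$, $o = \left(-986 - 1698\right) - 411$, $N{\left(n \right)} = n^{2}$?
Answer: $2609460$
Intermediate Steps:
$o = -3095$ ($o = -2684 - 411 = -3095$)
$Z{\left(G,R \right)} = 11 + 2 R^{2}$ ($Z{\left(G,R \right)} = 11 + R 2 R = 11 + 2 R^{2}$)
$\left(3725 + o\right) \left(Z{\left(55,9 \right)} + N{\left(63 \right)}\right) = \left(3725 - 3095\right) \left(\left(11 + 2 \cdot 9^{2}\right) + 63^{2}\right) = 630 \left(\left(11 + 2 \cdot 81\right) + 3969\right) = 630 \left(\left(11 + 162\right) + 3969\right) = 630 \left(173 + 3969\right) = 630 \cdot 4142 = 2609460$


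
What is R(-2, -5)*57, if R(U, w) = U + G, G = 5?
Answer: 171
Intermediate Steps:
R(U, w) = 5 + U (R(U, w) = U + 5 = 5 + U)
R(-2, -5)*57 = (5 - 2)*57 = 3*57 = 171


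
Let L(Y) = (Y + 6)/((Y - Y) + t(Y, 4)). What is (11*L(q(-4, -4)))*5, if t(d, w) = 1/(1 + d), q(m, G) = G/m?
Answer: 770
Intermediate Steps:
L(Y) = (1 + Y)*(6 + Y) (L(Y) = (Y + 6)/((Y - Y) + 1/(1 + Y)) = (6 + Y)/(0 + 1/(1 + Y)) = (6 + Y)/(1/(1 + Y)) = (6 + Y)*(1 + Y) = (1 + Y)*(6 + Y))
(11*L(q(-4, -4)))*5 = (11*((1 - 4/(-4))*(6 - 4/(-4))))*5 = (11*((1 - 4*(-1/4))*(6 - 4*(-1/4))))*5 = (11*((1 + 1)*(6 + 1)))*5 = (11*(2*7))*5 = (11*14)*5 = 154*5 = 770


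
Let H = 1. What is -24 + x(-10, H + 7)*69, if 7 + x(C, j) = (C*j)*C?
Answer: 54693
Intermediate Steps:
x(C, j) = -7 + j*C² (x(C, j) = -7 + (C*j)*C = -7 + j*C²)
-24 + x(-10, H + 7)*69 = -24 + (-7 + (1 + 7)*(-10)²)*69 = -24 + (-7 + 8*100)*69 = -24 + (-7 + 800)*69 = -24 + 793*69 = -24 + 54717 = 54693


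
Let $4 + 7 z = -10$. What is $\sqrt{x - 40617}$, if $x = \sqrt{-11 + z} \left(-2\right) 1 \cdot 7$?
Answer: $\sqrt{-40617 - 14 i \sqrt{13}} \approx 0.125 - 201.54 i$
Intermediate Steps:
$z = -2$ ($z = - \frac{4}{7} + \frac{1}{7} \left(-10\right) = - \frac{4}{7} - \frac{10}{7} = -2$)
$x = - 14 i \sqrt{13}$ ($x = \sqrt{-11 - 2} \left(-2\right) 1 \cdot 7 = \sqrt{-13} \left(-2\right) 7 = i \sqrt{13} \left(-2\right) 7 = - 2 i \sqrt{13} \cdot 7 = - 14 i \sqrt{13} \approx - 50.478 i$)
$\sqrt{x - 40617} = \sqrt{- 14 i \sqrt{13} - 40617} = \sqrt{-40617 - 14 i \sqrt{13}}$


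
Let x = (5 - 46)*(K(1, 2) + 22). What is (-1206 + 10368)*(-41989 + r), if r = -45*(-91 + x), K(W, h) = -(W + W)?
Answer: -9107028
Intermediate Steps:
K(W, h) = -2*W
x = -820 (x = (5 - 46)*(-2*1 + 22) = -41*(-2 + 22) = -41*20 = -820)
r = 40995 (r = -45*(-91 - 820) = -45*(-911) = 40995)
(-1206 + 10368)*(-41989 + r) = (-1206 + 10368)*(-41989 + 40995) = 9162*(-994) = -9107028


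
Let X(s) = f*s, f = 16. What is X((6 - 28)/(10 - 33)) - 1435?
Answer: -32653/23 ≈ -1419.7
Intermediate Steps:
X(s) = 16*s
X((6 - 28)/(10 - 33)) - 1435 = 16*((6 - 28)/(10 - 33)) - 1435 = 16*(-22/(-23)) - 1435 = 16*(-22*(-1/23)) - 1435 = 16*(22/23) - 1435 = 352/23 - 1435 = -32653/23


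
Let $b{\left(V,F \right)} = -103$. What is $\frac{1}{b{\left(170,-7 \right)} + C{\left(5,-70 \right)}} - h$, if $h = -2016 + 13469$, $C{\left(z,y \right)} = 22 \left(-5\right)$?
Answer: $- \frac{2439490}{213} \approx -11453.0$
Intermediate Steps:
$C{\left(z,y \right)} = -110$
$h = 11453$
$\frac{1}{b{\left(170,-7 \right)} + C{\left(5,-70 \right)}} - h = \frac{1}{-103 - 110} - 11453 = \frac{1}{-213} - 11453 = - \frac{1}{213} - 11453 = - \frac{2439490}{213}$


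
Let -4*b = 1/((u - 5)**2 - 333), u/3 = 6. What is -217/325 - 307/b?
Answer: -65452617/325 ≈ -2.0139e+5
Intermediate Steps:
u = 18 (u = 3*6 = 18)
b = 1/656 (b = -1/(4*((18 - 5)**2 - 333)) = -1/(4*(13**2 - 333)) = -1/(4*(169 - 333)) = -1/4/(-164) = -1/4*(-1/164) = 1/656 ≈ 0.0015244)
-217/325 - 307/b = -217/325 - 307/1/656 = -217*1/325 - 307*656 = -217/325 - 201392 = -65452617/325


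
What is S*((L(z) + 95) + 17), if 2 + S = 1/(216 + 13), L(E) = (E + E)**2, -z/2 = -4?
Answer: -168176/229 ≈ -734.39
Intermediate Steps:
z = 8 (z = -2*(-4) = 8)
L(E) = 4*E**2 (L(E) = (2*E)**2 = 4*E**2)
S = -457/229 (S = -2 + 1/(216 + 13) = -2 + 1/229 = -457/229 ≈ -1.9956)
S*((L(z) + 95) + 17) = -457*((4*8**2 + 95) + 17)/229 = -457*((4*64 + 95) + 17)/229 = -457*((256 + 95) + 17)/229 = -457*(351 + 17)/229 = -457/229*368 = -168176/229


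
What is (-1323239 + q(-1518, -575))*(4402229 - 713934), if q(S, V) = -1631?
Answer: -4886511396650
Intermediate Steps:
(-1323239 + q(-1518, -575))*(4402229 - 713934) = (-1323239 - 1631)*(4402229 - 713934) = -1324870*3688295 = -4886511396650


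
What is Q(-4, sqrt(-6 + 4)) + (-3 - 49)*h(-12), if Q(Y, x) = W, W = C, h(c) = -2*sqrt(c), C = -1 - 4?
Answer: -5 + 208*I*sqrt(3) ≈ -5.0 + 360.27*I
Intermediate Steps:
C = -5
W = -5
Q(Y, x) = -5
Q(-4, sqrt(-6 + 4)) + (-3 - 49)*h(-12) = -5 + (-3 - 49)*(-4*I*sqrt(3)) = -5 - (-104)*2*I*sqrt(3) = -5 - (-208)*I*sqrt(3) = -5 + 208*I*sqrt(3)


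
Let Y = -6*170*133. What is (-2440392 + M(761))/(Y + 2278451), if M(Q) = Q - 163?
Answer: -348542/306113 ≈ -1.1386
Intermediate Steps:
Y = -135660 (Y = -1020*133 = -135660)
M(Q) = -163 + Q
(-2440392 + M(761))/(Y + 2278451) = (-2440392 + (-163 + 761))/(-135660 + 2278451) = (-2440392 + 598)/2142791 = -2439794*1/2142791 = -348542/306113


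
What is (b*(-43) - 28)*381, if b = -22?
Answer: 349758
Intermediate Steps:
(b*(-43) - 28)*381 = (-22*(-43) - 28)*381 = (946 - 28)*381 = 918*381 = 349758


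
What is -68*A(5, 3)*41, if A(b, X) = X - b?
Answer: 5576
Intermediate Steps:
-68*A(5, 3)*41 = -68*(3 - 1*5)*41 = -68*(3 - 5)*41 = -68*(-2)*41 = -34*(-4)*41 = 136*41 = 5576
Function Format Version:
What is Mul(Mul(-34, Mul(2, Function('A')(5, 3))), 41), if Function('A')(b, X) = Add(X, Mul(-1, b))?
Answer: 5576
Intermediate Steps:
Mul(Mul(-34, Mul(2, Function('A')(5, 3))), 41) = Mul(Mul(-34, Mul(2, Add(3, Mul(-1, 5)))), 41) = Mul(Mul(-34, Mul(2, Add(3, -5))), 41) = Mul(Mul(-34, Mul(2, -2)), 41) = Mul(Mul(-34, -4), 41) = Mul(136, 41) = 5576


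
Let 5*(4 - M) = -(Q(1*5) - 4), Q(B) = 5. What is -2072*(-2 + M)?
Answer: -22792/5 ≈ -4558.4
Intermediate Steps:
M = 21/5 (M = 4 - (-1)*(5 - 4)/5 = 4 - (-1)/5 = 4 - 1/5*(-1) = 4 + 1/5 = 21/5 ≈ 4.2000)
-2072*(-2 + M) = -2072*(-2 + 21/5) = -2072*11/5 = -148*154/5 = -22792/5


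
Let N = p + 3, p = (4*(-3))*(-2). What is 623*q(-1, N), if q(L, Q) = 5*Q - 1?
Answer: 83482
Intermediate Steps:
p = 24 (p = -12*(-2) = 24)
N = 27 (N = 24 + 3 = 27)
q(L, Q) = -1 + 5*Q
623*q(-1, N) = 623*(-1 + 5*27) = 623*(-1 + 135) = 623*134 = 83482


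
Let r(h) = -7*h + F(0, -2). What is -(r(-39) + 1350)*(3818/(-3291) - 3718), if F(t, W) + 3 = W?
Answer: 19803925208/3291 ≈ 6.0176e+6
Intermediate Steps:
F(t, W) = -3 + W
r(h) = -5 - 7*h (r(h) = -7*h + (-3 - 2) = -7*h - 5 = -5 - 7*h)
-(r(-39) + 1350)*(3818/(-3291) - 3718) = -((-5 - 7*(-39)) + 1350)*(3818/(-3291) - 3718) = -((-5 + 273) + 1350)*(3818*(-1/3291) - 3718) = -(268 + 1350)*(-3818/3291 - 3718) = -1618*(-12239756)/3291 = -1*(-19803925208/3291) = 19803925208/3291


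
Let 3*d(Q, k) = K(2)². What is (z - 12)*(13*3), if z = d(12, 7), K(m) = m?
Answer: -416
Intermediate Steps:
d(Q, k) = 4/3 (d(Q, k) = (⅓)*2² = (⅓)*4 = 4/3)
z = 4/3 ≈ 1.3333
(z - 12)*(13*3) = (4/3 - 12)*(13*3) = -32/3*39 = -416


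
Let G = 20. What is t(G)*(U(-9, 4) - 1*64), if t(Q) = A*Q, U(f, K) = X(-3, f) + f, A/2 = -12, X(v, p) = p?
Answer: 39360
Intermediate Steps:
A = -24 (A = 2*(-12) = -24)
U(f, K) = 2*f (U(f, K) = f + f = 2*f)
t(Q) = -24*Q
t(G)*(U(-9, 4) - 1*64) = (-24*20)*(2*(-9) - 1*64) = -480*(-18 - 64) = -480*(-82) = 39360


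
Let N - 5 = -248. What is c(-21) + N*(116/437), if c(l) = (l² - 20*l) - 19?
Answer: 339766/437 ≈ 777.50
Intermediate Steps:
c(l) = -19 + l² - 20*l
N = -243 (N = 5 - 248 = -243)
c(-21) + N*(116/437) = (-19 + (-21)² - 20*(-21)) - 28188/437 = (-19 + 441 + 420) - 28188/437 = 842 - 243*116/437 = 842 - 28188/437 = 339766/437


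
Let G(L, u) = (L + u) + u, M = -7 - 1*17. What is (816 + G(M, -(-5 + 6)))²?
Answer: 624100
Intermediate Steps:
M = -24 (M = -7 - 17 = -24)
G(L, u) = L + 2*u
(816 + G(M, -(-5 + 6)))² = (816 + (-24 + 2*(-(-5 + 6))))² = (816 + (-24 + 2*(-1*1)))² = (816 + (-24 + 2*(-1)))² = (816 + (-24 - 2))² = (816 - 26)² = 790² = 624100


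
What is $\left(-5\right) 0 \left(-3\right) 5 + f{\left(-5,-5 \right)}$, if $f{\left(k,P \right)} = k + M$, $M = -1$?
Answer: $-6$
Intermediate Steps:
$f{\left(k,P \right)} = -1 + k$ ($f{\left(k,P \right)} = k - 1 = -1 + k$)
$\left(-5\right) 0 \left(-3\right) 5 + f{\left(-5,-5 \right)} = \left(-5\right) 0 \left(-3\right) 5 - 6 = 0 \left(-3\right) 5 - 6 = 0 \cdot 5 - 6 = 0 - 6 = -6$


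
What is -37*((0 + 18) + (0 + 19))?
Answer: -1369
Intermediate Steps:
-37*((0 + 18) + (0 + 19)) = -37*(18 + 19) = -37*37 = -1369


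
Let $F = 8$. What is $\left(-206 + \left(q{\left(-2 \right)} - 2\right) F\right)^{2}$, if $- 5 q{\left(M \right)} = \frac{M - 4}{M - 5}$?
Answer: $\frac{61121124}{1225} \approx 49895.0$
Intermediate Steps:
$q{\left(M \right)} = - \frac{-4 + M}{5 \left(-5 + M\right)}$ ($q{\left(M \right)} = - \frac{\left(M - 4\right) \frac{1}{M - 5}}{5} = - \frac{\left(-4 + M\right) \frac{1}{-5 + M}}{5} = - \frac{\frac{1}{-5 + M} \left(-4 + M\right)}{5} = - \frac{-4 + M}{5 \left(-5 + M\right)}$)
$\left(-206 + \left(q{\left(-2 \right)} - 2\right) F\right)^{2} = \left(-206 + \left(\frac{4 - -2}{5 \left(-5 - 2\right)} - 2\right) 8\right)^{2} = \left(-206 + \left(\frac{4 + 2}{5 \left(-7\right)} - 2\right) 8\right)^{2} = \left(-206 + \left(\frac{1}{5} \left(- \frac{1}{7}\right) 6 - 2\right) 8\right)^{2} = \left(-206 + \left(- \frac{6}{35} - 2\right) 8\right)^{2} = \left(-206 - \frac{608}{35}\right)^{2} = \left(- \frac{7818}{35}\right)^{2} = \frac{61121124}{1225}$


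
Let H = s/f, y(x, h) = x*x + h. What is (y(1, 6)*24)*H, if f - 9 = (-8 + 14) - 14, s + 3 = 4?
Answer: 168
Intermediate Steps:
s = 1 (s = -3 + 4 = 1)
f = 1 (f = 9 + ((-8 + 14) - 14) = 9 + (6 - 14) = 9 - 8 = 1)
y(x, h) = h + x² (y(x, h) = x² + h = h + x²)
H = 1 (H = 1/1 = 1*1 = 1)
(y(1, 6)*24)*H = ((6 + 1²)*24)*1 = ((6 + 1)*24)*1 = (7*24)*1 = 168*1 = 168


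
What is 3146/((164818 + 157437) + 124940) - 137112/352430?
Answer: -6020705606/15760493385 ≈ -0.38201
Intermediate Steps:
3146/((164818 + 157437) + 124940) - 137112/352430 = 3146/(322255 + 124940) - 137112*1/352430 = 3146/447195 - 68556/176215 = -6020705606/15760493385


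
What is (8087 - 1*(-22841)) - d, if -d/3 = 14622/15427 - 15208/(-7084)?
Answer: 845244246424/27321217 ≈ 30937.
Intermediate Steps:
d = -253647048/27321217 (d = -3*(14622/15427 - 15208/(-7084)) = -3*(14622*(1/15427) - 15208*(-1/7084)) = -3*(14622/15427 + 3802/1771) = -3*84549016/27321217 = -253647048/27321217 ≈ -9.2839)
(8087 - 1*(-22841)) - d = (8087 - 1*(-22841)) - 1*(-253647048/27321217) = (8087 + 22841) + 253647048/27321217 = 30928 + 253647048/27321217 = 845244246424/27321217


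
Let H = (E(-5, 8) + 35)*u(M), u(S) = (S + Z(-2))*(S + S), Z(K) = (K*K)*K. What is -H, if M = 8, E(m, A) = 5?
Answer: 0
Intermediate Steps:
Z(K) = K³ (Z(K) = K²*K = K³)
u(S) = 2*S*(-8 + S) (u(S) = (S + (-2)³)*(S + S) = (S - 8)*(2*S) = (-8 + S)*(2*S) = 2*S*(-8 + S))
H = 0 (H = (5 + 35)*(2*8*(-8 + 8)) = 40*(2*8*0) = 40*0 = 0)
-H = -1*0 = 0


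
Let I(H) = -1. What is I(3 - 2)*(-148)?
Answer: 148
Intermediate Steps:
I(3 - 2)*(-148) = -1*(-148) = 148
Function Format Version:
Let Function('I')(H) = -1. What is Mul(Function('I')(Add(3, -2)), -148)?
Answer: 148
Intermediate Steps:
Mul(Function('I')(Add(3, -2)), -148) = Mul(-1, -148) = 148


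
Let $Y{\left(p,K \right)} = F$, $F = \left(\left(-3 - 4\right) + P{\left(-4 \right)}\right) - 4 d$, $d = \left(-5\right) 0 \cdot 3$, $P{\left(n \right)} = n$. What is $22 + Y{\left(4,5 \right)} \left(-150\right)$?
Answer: $1672$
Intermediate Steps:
$d = 0$ ($d = 0 \cdot 3 = 0$)
$F = -11$ ($F = \left(\left(-3 - 4\right) - 4\right) - 0 = \left(-7 - 4\right) + 0 = -11 + 0 = -11$)
$Y{\left(p,K \right)} = -11$
$22 + Y{\left(4,5 \right)} \left(-150\right) = 22 - -1650 = 22 + 1650 = 1672$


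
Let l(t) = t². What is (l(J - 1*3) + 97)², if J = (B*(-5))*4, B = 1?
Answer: 391876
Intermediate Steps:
J = -20 (J = (1*(-5))*4 = -5*4 = -20)
(l(J - 1*3) + 97)² = ((-20 - 1*3)² + 97)² = ((-20 - 3)² + 97)² = ((-23)² + 97)² = (529 + 97)² = 626² = 391876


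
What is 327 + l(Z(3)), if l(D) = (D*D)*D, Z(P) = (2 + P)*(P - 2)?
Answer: 452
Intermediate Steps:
Z(P) = (-2 + P)*(2 + P) (Z(P) = (2 + P)*(-2 + P) = (-2 + P)*(2 + P))
l(D) = D³ (l(D) = D²*D = D³)
327 + l(Z(3)) = 327 + (-4 + 3²)³ = 327 + (-4 + 9)³ = 327 + 5³ = 327 + 125 = 452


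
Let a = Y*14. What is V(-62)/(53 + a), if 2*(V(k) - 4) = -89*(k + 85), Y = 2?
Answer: -2039/162 ≈ -12.586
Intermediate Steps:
V(k) = -7557/2 - 89*k/2 (V(k) = 4 + (-89*(k + 85))/2 = 4 + (-89*(85 + k))/2 = 4 + (-7565 - 89*k)/2 = 4 + (-7565/2 - 89*k/2) = -7557/2 - 89*k/2)
a = 28 (a = 2*14 = 28)
V(-62)/(53 + a) = (-7557/2 - 89/2*(-62))/(53 + 28) = (-7557/2 + 2759)/81 = -2039/2*1/81 = -2039/162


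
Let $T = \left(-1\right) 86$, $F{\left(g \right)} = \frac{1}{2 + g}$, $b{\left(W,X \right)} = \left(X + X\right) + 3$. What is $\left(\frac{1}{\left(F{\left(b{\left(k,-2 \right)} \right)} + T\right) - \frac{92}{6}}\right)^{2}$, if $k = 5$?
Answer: $\frac{9}{90601} \approx 9.9337 \cdot 10^{-5}$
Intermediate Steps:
$b{\left(W,X \right)} = 3 + 2 X$ ($b{\left(W,X \right)} = 2 X + 3 = 3 + 2 X$)
$T = -86$
$\left(\frac{1}{\left(F{\left(b{\left(k,-2 \right)} \right)} + T\right) - \frac{92}{6}}\right)^{2} = \left(\frac{1}{\left(\frac{1}{2 + \left(3 + 2 \left(-2\right)\right)} - 86\right) - \frac{92}{6}}\right)^{2} = \left(\frac{1}{\left(\frac{1}{2 + \left(3 - 4\right)} - 86\right) - \frac{46}{3}}\right)^{2} = \left(\frac{1}{\left(\frac{1}{2 - 1} - 86\right) - \frac{46}{3}}\right)^{2} = \left(\frac{1}{\left(1^{-1} - 86\right) - \frac{46}{3}}\right)^{2} = \left(\frac{1}{\left(1 - 86\right) - \frac{46}{3}}\right)^{2} = \left(\frac{1}{-85 - \frac{46}{3}}\right)^{2} = \left(\frac{1}{- \frac{301}{3}}\right)^{2} = \left(- \frac{3}{301}\right)^{2} = \frac{9}{90601}$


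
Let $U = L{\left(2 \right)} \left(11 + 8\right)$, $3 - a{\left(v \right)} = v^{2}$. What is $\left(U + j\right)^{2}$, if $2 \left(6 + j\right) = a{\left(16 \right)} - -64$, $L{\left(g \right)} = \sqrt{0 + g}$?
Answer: $\frac{43289}{4} - 3819 \sqrt{2} \approx 5421.4$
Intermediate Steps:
$a{\left(v \right)} = 3 - v^{2}$
$L{\left(g \right)} = \sqrt{g}$
$U = 19 \sqrt{2}$ ($U = \sqrt{2} \left(11 + 8\right) = \sqrt{2} \cdot 19 = 19 \sqrt{2} \approx 26.87$)
$j = - \frac{201}{2}$ ($j = -6 + \frac{\left(3 - 16^{2}\right) - -64}{2} = -6 + \frac{\left(3 - 256\right) + 64}{2} = -6 + \frac{-253 + 64}{2} = -6 + \frac{1}{2} \left(-189\right) = -6 - \frac{189}{2} = - \frac{201}{2} \approx -100.5$)
$\left(U + j\right)^{2} = \left(19 \sqrt{2} - \frac{201}{2}\right)^{2} = \left(- \frac{201}{2} + 19 \sqrt{2}\right)^{2}$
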